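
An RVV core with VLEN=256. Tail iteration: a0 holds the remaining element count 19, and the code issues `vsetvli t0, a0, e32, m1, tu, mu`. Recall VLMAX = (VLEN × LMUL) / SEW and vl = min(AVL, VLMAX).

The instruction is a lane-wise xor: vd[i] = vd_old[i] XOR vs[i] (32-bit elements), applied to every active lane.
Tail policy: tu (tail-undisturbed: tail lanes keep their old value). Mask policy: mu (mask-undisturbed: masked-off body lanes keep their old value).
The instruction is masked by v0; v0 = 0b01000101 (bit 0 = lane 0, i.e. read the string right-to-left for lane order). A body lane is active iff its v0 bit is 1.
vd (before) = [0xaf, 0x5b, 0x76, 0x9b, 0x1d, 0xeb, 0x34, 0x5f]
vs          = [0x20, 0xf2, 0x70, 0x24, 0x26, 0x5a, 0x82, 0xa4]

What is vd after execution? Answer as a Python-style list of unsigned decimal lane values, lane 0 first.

lanes per group: 256·1/32 = 8
vl = min(AVL, VLMAX) = min(19, 8) = 8
[0] xor(0xaf,0x20) = 0x8f
[1] mask-off/keep = 0x5b
[2] xor(0x76,0x70) = 0x06
[3] mask-off/keep = 0x9b
[4] mask-off/keep = 0x1d
[5] mask-off/keep = 0xeb
[6] xor(0x34,0x82) = 0xb6
[7] mask-off/keep = 0x5f

vd = [143, 91, 6, 155, 29, 235, 182, 95]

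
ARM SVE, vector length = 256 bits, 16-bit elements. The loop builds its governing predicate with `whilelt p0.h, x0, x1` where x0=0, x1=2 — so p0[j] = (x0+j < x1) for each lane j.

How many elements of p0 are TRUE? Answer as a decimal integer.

register lanes = 256/16 = 16
whilelt: lane j active iff 0+j < 2 → j < 2 → 2 active

vl = 2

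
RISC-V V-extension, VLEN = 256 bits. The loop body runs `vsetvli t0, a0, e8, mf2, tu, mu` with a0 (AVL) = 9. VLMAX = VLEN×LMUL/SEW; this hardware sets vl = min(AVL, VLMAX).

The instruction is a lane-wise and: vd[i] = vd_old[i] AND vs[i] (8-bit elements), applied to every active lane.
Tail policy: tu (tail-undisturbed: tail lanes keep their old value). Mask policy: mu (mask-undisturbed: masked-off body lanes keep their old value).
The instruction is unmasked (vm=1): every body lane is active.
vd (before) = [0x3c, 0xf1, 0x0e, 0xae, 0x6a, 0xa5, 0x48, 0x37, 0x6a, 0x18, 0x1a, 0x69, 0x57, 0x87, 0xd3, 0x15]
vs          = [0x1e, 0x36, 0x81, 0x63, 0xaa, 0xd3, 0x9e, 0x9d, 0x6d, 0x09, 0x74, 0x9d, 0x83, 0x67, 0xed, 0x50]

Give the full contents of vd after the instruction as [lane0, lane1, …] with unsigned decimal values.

VLMAX = (256 × 1/2) / 8 = 16 lanes
vl ← min(9, 16) = 9
vd[0] and(0x3c,0x1e) -> 0x1c
vd[1] and(0xf1,0x36) -> 0x30
vd[2] and(0x0e,0x81) -> 0x00
vd[3] and(0xae,0x63) -> 0x22
vd[4] and(0x6a,0xaa) -> 0x2a
vd[5] and(0xa5,0xd3) -> 0x81
vd[6] and(0x48,0x9e) -> 0x08
vd[7] and(0x37,0x9d) -> 0x15
vd[8] and(0x6a,0x6d) -> 0x68
vd[9] tail/keep -> 0x18
vd[10] tail/keep -> 0x1a
vd[11] tail/keep -> 0x69
vd[12] tail/keep -> 0x57
vd[13] tail/keep -> 0x87
vd[14] tail/keep -> 0xd3
vd[15] tail/keep -> 0x15

vd = [28, 48, 0, 34, 42, 129, 8, 21, 104, 24, 26, 105, 87, 135, 211, 21]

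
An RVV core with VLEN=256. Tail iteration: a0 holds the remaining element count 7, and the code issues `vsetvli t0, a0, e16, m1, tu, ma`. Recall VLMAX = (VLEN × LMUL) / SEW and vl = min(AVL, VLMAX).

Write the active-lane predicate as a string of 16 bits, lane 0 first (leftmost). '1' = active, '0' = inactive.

VLMAX = (256 × 1) / 16 = 16 lanes
vl ← min(7, 16) = 7
bits (lane 0 leftmost): 1111111000000000

predicate = 1111111000000000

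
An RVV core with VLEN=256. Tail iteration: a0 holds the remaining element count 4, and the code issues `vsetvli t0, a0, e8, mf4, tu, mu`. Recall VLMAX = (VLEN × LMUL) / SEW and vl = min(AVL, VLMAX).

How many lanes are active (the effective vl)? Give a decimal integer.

vl = 4

lanes per group: 256·1/4/8 = 8
AVL=4 ≤ VLMAX=8, so vl = 4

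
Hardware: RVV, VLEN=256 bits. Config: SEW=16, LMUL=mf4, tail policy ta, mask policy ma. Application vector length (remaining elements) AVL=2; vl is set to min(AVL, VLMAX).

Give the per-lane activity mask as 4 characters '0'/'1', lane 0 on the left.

VLMAX = VLEN×LMUL/SEW = 256×1/4/16 = 4
AVL=2 ≤ VLMAX=4, so vl = 2
bits (lane 0 leftmost): 1100

predicate = 1100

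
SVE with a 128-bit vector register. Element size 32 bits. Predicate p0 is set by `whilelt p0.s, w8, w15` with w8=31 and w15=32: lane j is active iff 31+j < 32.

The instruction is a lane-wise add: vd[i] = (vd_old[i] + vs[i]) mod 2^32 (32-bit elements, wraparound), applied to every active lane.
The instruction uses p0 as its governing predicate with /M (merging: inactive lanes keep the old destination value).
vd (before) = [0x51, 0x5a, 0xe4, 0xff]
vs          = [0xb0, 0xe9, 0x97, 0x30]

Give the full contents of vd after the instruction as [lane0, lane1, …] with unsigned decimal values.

vd = [257, 90, 228, 255]

128-bit reg / 32-bit elem → 4 lanes
p0[j] = (31+j < 32); true for j=0..0 → 1 lanes set
vd[0] add(0x51,0xb0) -> 0x101
vd[1] tail/keep -> 0x5a
vd[2] tail/keep -> 0xe4
vd[3] tail/keep -> 0xff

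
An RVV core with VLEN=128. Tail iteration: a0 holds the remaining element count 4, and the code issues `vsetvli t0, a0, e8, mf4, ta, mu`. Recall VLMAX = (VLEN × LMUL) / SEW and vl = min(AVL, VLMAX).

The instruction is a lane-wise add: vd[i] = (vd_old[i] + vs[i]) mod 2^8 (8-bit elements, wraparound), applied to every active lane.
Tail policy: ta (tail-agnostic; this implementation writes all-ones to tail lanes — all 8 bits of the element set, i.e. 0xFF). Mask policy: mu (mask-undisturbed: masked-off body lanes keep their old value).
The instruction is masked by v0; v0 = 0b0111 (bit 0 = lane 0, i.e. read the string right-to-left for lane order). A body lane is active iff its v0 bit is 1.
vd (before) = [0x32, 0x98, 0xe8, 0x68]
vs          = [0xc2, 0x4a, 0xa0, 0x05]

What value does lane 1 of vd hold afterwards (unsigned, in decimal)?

VLMAX = VLEN×LMUL/SEW = 128×1/4/8 = 4
vl ← min(4, 4) = 4
  i=0: add(0x32,0xc2) → 244
  i=1: add(0x98,0x4a) → 226
  i=2: add(0xe8,0xa0) → 136
  i=3: mask-off/keep → 104

vd[1] = 226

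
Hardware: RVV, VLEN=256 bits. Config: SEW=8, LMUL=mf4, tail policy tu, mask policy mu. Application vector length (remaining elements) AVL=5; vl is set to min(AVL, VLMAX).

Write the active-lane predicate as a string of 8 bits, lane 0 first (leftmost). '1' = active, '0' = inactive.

predicate = 11111000

VLMAX = VLEN×LMUL/SEW = 256×1/4/8 = 8
vl ← min(5, 8) = 5
bits (lane 0 leftmost): 11111000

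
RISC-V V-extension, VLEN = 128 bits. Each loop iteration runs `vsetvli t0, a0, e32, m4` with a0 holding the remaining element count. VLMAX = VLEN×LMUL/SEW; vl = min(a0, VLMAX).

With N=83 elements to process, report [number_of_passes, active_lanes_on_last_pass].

VLMAX = (128 × 4) / 32 = 16 lanes
83 elements at 16/iter → 6 passes, remainder 3 on the last

[iterations, last_vl] = [6, 3]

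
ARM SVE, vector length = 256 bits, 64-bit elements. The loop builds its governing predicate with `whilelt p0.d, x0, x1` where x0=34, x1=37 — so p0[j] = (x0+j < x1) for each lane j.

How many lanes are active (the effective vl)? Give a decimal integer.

vl = 3

lane count: 256 div 64 = 4
whilelt: lane j active iff 34+j < 37 → j < 3 → 3 active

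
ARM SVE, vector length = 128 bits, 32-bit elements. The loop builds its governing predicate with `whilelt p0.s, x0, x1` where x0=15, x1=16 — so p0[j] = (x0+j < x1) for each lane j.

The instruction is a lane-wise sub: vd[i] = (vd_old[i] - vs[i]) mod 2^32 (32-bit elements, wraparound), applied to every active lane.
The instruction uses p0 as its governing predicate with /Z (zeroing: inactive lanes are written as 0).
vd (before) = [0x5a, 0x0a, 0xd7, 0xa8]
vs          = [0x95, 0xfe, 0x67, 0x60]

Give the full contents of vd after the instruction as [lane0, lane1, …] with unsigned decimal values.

register lanes = 128/32 = 4
active while 15+j < 16, i.e. j ∈ [0,1) capped at 4 ⇒ 1
vd[0] sub(0x5a,0x95) -> 0xffffffc5
vd[1] tail/zero -> 0x00
vd[2] tail/zero -> 0x00
vd[3] tail/zero -> 0x00

vd = [4294967237, 0, 0, 0]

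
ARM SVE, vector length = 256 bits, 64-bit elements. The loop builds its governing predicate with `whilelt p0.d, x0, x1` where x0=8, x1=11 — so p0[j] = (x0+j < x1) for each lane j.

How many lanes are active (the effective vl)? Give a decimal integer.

register lanes = 256/64 = 4
whilelt: lane j active iff 8+j < 11 → j < 3 → 3 active

vl = 3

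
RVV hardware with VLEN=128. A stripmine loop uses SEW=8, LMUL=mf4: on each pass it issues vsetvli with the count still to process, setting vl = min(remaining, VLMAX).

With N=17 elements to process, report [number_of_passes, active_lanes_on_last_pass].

[iterations, last_vl] = [5, 1]

lanes per group: 128·1/4/8 = 4
N=17: ⌈17/4⌉ = 5 iters; last vl = 17 − 4×4 = 1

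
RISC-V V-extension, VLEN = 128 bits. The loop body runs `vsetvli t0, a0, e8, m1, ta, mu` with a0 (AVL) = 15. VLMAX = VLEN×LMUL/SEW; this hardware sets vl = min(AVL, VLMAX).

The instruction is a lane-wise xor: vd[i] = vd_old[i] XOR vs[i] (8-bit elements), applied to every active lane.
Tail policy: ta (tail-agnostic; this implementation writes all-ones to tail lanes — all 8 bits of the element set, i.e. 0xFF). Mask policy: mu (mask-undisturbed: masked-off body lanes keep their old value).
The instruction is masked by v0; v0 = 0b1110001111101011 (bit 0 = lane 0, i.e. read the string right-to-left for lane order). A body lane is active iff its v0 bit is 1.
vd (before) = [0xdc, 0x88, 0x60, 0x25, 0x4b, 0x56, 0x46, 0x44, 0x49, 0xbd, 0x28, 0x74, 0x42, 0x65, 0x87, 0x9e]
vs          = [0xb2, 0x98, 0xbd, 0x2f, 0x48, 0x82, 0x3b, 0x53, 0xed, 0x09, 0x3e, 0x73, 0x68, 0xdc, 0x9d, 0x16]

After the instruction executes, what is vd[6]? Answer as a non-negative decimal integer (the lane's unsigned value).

vd[6] = 125

lanes per group: 128·1/8 = 16
vl = min(AVL, VLMAX) = min(15, 16) = 15
vd[0] xor(0xdc,0xb2) -> 0x6e
vd[1] xor(0x88,0x98) -> 0x10
vd[2] mask-off/keep -> 0x60
vd[3] xor(0x25,0x2f) -> 0x0a
vd[4] mask-off/keep -> 0x4b
vd[5] xor(0x56,0x82) -> 0xd4
vd[6] xor(0x46,0x3b) -> 0x7d
vd[7] xor(0x44,0x53) -> 0x17
vd[8] xor(0x49,0xed) -> 0xa4
vd[9] xor(0xbd,0x09) -> 0xb4
vd[10] mask-off/keep -> 0x28
vd[11] mask-off/keep -> 0x74
vd[12] mask-off/keep -> 0x42
vd[13] xor(0x65,0xdc) -> 0xb9
vd[14] xor(0x87,0x9d) -> 0x1a
vd[15] tail/ones -> 0xff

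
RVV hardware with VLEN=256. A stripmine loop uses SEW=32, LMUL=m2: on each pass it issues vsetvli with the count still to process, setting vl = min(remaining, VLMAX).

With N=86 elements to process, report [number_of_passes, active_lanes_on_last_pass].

lanes per group: 256·2/32 = 16
N=86: ⌈86/16⌉ = 6 iters; last vl = 86 − 5×16 = 6

[iterations, last_vl] = [6, 6]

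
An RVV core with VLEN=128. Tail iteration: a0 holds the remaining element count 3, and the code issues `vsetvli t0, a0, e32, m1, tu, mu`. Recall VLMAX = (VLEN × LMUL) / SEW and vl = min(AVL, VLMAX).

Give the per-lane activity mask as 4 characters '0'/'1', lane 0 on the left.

predicate = 1110

VLMAX = (128 × 1) / 32 = 4 lanes
vl ← min(3, 4) = 3
bits (lane 0 leftmost): 1110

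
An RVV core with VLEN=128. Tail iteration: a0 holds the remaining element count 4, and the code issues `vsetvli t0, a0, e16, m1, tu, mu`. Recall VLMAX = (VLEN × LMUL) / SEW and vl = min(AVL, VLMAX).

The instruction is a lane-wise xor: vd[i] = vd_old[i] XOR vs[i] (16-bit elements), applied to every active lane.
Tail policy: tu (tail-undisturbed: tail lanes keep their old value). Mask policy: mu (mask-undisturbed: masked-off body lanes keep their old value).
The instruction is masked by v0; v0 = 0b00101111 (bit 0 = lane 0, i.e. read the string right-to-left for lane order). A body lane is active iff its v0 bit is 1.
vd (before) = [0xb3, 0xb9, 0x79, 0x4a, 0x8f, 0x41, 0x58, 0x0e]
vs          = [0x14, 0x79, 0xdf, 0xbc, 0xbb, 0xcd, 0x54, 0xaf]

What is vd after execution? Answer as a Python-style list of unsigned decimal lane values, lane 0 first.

vd = [167, 192, 166, 246, 143, 65, 88, 14]

VLMAX = (128 × 1) / 16 = 8 lanes
vl = min(AVL, VLMAX) = min(4, 8) = 4
lane  0: xor(0xb3,0x14) ⇒ 0xa7
lane  1: xor(0xb9,0x79) ⇒ 0xc0
lane  2: xor(0x79,0xdf) ⇒ 0xa6
lane  3: xor(0x4a,0xbc) ⇒ 0xf6
lane  4: tail/keep ⇒ 0x8f
lane  5: tail/keep ⇒ 0x41
lane  6: tail/keep ⇒ 0x58
lane  7: tail/keep ⇒ 0x0e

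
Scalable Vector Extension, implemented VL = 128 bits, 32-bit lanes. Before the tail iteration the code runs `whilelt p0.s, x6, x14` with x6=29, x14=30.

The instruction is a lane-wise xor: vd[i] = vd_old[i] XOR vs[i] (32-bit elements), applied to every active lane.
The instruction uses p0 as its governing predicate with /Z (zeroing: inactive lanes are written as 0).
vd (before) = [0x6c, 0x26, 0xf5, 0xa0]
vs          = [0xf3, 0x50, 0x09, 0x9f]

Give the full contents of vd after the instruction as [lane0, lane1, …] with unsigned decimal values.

128-bit reg / 32-bit elem → 4 lanes
p0[j] = (29+j < 30); true for j=0..0 → 1 lanes set
lane  0: xor(0x6c,0xf3) ⇒ 0x9f
lane  1: tail/zero ⇒ 0x00
lane  2: tail/zero ⇒ 0x00
lane  3: tail/zero ⇒ 0x00

vd = [159, 0, 0, 0]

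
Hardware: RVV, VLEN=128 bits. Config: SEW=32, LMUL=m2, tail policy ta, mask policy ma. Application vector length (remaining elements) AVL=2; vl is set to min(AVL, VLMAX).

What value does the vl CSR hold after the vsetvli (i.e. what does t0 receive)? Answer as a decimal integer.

VLMAX = (128 × 2) / 32 = 8 lanes
AVL=2 ≤ VLMAX=8, so vl = 2

vl = 2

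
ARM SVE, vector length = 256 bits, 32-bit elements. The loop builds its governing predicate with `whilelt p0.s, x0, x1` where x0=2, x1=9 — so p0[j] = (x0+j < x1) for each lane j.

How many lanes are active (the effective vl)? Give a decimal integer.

lane count: 256 div 32 = 8
whilelt: lane j active iff 2+j < 9 → j < 7 → 7 active

vl = 7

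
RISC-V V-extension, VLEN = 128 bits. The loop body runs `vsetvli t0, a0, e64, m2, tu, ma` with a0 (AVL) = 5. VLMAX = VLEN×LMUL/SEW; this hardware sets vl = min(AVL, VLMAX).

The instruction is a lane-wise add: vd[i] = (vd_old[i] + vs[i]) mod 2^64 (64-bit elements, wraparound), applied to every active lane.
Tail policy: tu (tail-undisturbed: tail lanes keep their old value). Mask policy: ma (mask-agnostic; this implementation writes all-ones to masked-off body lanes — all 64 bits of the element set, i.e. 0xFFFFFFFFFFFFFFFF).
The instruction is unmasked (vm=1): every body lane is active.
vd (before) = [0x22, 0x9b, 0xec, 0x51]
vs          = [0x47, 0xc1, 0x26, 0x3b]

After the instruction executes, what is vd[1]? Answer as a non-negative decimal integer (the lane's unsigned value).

VLMAX = (128 × 2) / 64 = 4 lanes
AVL=5 > VLMAX=4, so vl = 4
[0] add(0x22,0x47) = 0x69
[1] add(0x9b,0xc1) = 0x15c
[2] add(0xec,0x26) = 0x112
[3] add(0x51,0x3b) = 0x8c

vd[1] = 348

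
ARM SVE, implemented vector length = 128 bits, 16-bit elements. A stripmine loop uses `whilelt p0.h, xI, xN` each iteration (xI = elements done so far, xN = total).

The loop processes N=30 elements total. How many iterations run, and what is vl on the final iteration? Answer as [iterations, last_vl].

[iterations, last_vl] = [4, 6]

128-bit reg / 16-bit elem → 8 lanes
30 elements at 8/iter → 4 passes, remainder 6 on the last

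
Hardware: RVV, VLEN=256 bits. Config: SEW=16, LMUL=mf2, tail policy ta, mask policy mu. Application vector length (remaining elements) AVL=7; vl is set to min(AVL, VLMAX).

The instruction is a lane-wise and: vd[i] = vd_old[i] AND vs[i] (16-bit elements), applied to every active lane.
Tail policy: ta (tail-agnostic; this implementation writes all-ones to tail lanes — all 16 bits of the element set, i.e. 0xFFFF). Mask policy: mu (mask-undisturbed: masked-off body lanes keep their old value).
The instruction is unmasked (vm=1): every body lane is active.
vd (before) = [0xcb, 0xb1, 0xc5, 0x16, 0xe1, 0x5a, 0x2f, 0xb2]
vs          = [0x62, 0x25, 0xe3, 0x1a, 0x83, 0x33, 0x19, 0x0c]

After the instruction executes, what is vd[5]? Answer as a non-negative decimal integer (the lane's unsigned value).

vd[5] = 18

VLMAX = VLEN×LMUL/SEW = 256×1/2/16 = 8
vl = min(AVL, VLMAX) = min(7, 8) = 7
  i=0: and(0xcb,0x62) → 66
  i=1: and(0xb1,0x25) → 33
  i=2: and(0xc5,0xe3) → 193
  i=3: and(0x16,0x1a) → 18
  i=4: and(0xe1,0x83) → 129
  i=5: and(0x5a,0x33) → 18
  i=6: and(0x2f,0x19) → 9
  i=7: tail/ones → 65535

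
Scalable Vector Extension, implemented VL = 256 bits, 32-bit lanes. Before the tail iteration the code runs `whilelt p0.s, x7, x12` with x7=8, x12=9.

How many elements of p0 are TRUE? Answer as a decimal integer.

lane count: 256 div 32 = 8
active while 8+j < 9, i.e. j ∈ [0,1) capped at 8 ⇒ 1

vl = 1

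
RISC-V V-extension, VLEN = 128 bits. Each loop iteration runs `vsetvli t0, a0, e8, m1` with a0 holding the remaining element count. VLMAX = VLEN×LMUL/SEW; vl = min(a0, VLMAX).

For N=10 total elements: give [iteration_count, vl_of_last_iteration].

[iterations, last_vl] = [1, 10]

lanes per group: 128·1/8 = 16
N=10: ⌈10/16⌉ = 1 iters; last vl = 10 − 0×16 = 10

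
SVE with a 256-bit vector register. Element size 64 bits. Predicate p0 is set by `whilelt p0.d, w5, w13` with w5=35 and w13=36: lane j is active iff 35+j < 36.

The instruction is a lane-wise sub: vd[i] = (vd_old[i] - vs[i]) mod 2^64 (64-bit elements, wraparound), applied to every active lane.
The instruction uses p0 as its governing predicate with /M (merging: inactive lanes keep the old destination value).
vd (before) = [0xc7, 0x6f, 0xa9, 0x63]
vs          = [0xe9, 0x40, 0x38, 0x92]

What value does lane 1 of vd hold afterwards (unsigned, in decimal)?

vd[1] = 111

256-bit reg / 64-bit elem → 4 lanes
whilelt: lane j active iff 35+j < 36 → j < 1 → 1 active
[0] sub(0xc7,0xe9) = 0xffffffffffffffde
[1] tail/keep = 0x6f
[2] tail/keep = 0xa9
[3] tail/keep = 0x63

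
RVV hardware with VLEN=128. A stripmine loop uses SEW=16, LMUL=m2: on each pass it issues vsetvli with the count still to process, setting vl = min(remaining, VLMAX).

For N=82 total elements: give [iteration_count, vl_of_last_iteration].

VLMAX = (128 × 2) / 16 = 16 lanes
N=82: ⌈82/16⌉ = 6 iters; last vl = 82 − 5×16 = 2

[iterations, last_vl] = [6, 2]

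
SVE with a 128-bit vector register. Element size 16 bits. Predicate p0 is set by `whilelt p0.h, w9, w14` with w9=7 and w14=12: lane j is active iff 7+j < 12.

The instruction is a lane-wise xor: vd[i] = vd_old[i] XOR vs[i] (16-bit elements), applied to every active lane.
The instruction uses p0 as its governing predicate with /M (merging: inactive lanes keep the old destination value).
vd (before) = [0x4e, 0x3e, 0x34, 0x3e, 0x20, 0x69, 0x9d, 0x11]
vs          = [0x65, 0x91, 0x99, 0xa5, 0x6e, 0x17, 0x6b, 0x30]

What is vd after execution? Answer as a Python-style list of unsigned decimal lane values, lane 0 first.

vd = [43, 175, 173, 155, 78, 105, 157, 17]

128-bit reg / 16-bit elem → 8 lanes
whilelt: lane j active iff 7+j < 12 → j < 5 → 5 active
vd[0] xor(0x4e,0x65) -> 0x2b
vd[1] xor(0x3e,0x91) -> 0xaf
vd[2] xor(0x34,0x99) -> 0xad
vd[3] xor(0x3e,0xa5) -> 0x9b
vd[4] xor(0x20,0x6e) -> 0x4e
vd[5] tail/keep -> 0x69
vd[6] tail/keep -> 0x9d
vd[7] tail/keep -> 0x11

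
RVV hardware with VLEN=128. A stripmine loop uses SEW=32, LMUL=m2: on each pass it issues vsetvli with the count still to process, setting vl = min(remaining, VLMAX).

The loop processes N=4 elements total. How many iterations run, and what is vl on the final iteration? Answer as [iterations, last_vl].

VLMAX = (128 × 2) / 32 = 8 lanes
N=4: ⌈4/8⌉ = 1 iters; last vl = 4 − 0×8 = 4

[iterations, last_vl] = [1, 4]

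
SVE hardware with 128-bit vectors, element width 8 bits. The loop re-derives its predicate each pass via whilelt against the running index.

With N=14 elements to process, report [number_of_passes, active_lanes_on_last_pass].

128-bit reg / 8-bit elem → 16 lanes
N=14: ⌈14/16⌉ = 1 iters; last vl = 14 − 0×16 = 14

[iterations, last_vl] = [1, 14]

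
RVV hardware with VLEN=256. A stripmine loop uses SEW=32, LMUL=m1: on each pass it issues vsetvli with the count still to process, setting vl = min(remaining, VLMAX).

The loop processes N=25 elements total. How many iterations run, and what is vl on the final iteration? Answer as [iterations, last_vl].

lanes per group: 256·1/32 = 8
25 elements at 8/iter → 4 passes, remainder 1 on the last

[iterations, last_vl] = [4, 1]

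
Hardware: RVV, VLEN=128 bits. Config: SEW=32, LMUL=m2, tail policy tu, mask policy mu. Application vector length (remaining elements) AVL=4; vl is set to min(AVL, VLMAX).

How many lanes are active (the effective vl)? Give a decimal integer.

vl = 4

lanes per group: 128·2/32 = 8
vl = min(AVL, VLMAX) = min(4, 8) = 4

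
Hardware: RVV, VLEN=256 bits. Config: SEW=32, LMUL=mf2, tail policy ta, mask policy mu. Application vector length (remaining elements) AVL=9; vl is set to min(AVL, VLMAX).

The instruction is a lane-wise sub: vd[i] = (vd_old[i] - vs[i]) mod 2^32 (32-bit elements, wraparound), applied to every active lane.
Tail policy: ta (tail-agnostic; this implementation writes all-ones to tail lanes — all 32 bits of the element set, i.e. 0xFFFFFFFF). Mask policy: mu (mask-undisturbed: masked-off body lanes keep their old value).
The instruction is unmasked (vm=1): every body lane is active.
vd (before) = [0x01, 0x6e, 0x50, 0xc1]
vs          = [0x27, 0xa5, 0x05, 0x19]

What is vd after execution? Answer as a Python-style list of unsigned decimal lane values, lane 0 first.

lanes per group: 256·1/2/32 = 4
vl ← min(9, 4) = 4
lane  0: sub(0x01,0x27) ⇒ 0xffffffda
lane  1: sub(0x6e,0xa5) ⇒ 0xffffffc9
lane  2: sub(0x50,0x05) ⇒ 0x4b
lane  3: sub(0xc1,0x19) ⇒ 0xa8

vd = [4294967258, 4294967241, 75, 168]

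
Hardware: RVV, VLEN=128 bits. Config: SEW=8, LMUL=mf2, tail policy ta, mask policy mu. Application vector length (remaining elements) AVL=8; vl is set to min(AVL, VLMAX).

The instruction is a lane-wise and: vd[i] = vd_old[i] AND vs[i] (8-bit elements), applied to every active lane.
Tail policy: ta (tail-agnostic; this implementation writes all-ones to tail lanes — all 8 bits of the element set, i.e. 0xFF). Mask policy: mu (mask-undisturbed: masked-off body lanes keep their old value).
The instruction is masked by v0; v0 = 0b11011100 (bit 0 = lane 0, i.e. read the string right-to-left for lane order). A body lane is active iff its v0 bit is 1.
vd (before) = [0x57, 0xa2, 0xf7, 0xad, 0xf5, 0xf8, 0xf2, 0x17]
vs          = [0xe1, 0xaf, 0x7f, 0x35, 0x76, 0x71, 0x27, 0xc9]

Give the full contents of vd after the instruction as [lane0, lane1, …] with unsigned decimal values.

lanes per group: 128·1/2/8 = 8
vl = min(AVL, VLMAX) = min(8, 8) = 8
vd[0] mask-off/keep -> 0x57
vd[1] mask-off/keep -> 0xa2
vd[2] and(0xf7,0x7f) -> 0x77
vd[3] and(0xad,0x35) -> 0x25
vd[4] and(0xf5,0x76) -> 0x74
vd[5] mask-off/keep -> 0xf8
vd[6] and(0xf2,0x27) -> 0x22
vd[7] and(0x17,0xc9) -> 0x01

vd = [87, 162, 119, 37, 116, 248, 34, 1]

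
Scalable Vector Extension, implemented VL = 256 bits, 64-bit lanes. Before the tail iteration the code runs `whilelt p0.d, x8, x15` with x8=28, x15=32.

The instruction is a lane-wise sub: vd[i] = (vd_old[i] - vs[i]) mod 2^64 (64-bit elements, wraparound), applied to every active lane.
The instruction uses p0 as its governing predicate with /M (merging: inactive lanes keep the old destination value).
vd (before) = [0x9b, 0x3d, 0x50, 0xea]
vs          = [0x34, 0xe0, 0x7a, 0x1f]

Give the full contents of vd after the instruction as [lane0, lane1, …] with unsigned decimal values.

vd = [103, 18446744073709551453, 18446744073709551574, 203]

register lanes = 256/64 = 4
p0[j] = (28+j < 32); true for j=0..3 → 4 lanes set
  i=0: sub(0x9b,0x34) → 103
  i=1: sub(0x3d,0xe0) → 18446744073709551453
  i=2: sub(0x50,0x7a) → 18446744073709551574
  i=3: sub(0xea,0x1f) → 203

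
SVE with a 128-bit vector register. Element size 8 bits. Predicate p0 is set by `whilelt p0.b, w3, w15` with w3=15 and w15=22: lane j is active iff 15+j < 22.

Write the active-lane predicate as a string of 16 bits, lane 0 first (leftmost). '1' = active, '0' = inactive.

128-bit reg / 8-bit elem → 16 lanes
p0[j] = (15+j < 22); true for j=0..6 → 7 lanes set
bits (lane 0 leftmost): 1111111000000000

predicate = 1111111000000000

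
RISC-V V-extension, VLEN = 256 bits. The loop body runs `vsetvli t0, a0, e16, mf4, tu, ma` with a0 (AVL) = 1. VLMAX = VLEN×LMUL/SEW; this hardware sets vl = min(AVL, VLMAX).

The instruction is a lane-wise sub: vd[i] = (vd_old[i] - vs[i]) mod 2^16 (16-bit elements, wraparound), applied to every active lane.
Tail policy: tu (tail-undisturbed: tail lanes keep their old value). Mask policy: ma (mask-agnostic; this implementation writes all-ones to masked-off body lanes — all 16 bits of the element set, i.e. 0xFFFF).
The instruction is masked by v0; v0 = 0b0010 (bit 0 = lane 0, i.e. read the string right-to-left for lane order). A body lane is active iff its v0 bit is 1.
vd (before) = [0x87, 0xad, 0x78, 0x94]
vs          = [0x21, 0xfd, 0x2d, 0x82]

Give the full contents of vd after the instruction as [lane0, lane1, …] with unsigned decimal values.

VLMAX = (256 × 1/4) / 16 = 4 lanes
vl = min(AVL, VLMAX) = min(1, 4) = 1
lane  0: mask-off/ones ⇒ 0xffff
lane  1: tail/keep ⇒ 0xad
lane  2: tail/keep ⇒ 0x78
lane  3: tail/keep ⇒ 0x94

vd = [65535, 173, 120, 148]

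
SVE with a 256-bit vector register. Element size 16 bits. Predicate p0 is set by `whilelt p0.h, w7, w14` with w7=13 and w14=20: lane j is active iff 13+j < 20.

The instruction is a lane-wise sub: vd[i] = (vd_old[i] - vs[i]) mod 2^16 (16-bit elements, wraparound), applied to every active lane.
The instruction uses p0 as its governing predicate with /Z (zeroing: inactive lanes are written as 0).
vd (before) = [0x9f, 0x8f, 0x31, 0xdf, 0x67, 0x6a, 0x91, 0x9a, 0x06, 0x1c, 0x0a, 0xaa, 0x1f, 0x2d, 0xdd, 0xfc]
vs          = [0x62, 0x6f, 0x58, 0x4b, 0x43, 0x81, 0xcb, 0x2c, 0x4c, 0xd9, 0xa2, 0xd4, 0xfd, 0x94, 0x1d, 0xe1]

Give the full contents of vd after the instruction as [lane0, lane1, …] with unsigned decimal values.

vd = [61, 32, 65497, 148, 36, 65513, 65478, 0, 0, 0, 0, 0, 0, 0, 0, 0]

lane count: 256 div 16 = 16
whilelt: lane j active iff 13+j < 20 → j < 7 → 7 active
  i=0: sub(0x9f,0x62) → 61
  i=1: sub(0x8f,0x6f) → 32
  i=2: sub(0x31,0x58) → 65497
  i=3: sub(0xdf,0x4b) → 148
  i=4: sub(0x67,0x43) → 36
  i=5: sub(0x6a,0x81) → 65513
  i=6: sub(0x91,0xcb) → 65478
  i=7: tail/zero → 0
  i=8: tail/zero → 0
  i=9: tail/zero → 0
  i=10: tail/zero → 0
  i=11: tail/zero → 0
  i=12: tail/zero → 0
  i=13: tail/zero → 0
  i=14: tail/zero → 0
  i=15: tail/zero → 0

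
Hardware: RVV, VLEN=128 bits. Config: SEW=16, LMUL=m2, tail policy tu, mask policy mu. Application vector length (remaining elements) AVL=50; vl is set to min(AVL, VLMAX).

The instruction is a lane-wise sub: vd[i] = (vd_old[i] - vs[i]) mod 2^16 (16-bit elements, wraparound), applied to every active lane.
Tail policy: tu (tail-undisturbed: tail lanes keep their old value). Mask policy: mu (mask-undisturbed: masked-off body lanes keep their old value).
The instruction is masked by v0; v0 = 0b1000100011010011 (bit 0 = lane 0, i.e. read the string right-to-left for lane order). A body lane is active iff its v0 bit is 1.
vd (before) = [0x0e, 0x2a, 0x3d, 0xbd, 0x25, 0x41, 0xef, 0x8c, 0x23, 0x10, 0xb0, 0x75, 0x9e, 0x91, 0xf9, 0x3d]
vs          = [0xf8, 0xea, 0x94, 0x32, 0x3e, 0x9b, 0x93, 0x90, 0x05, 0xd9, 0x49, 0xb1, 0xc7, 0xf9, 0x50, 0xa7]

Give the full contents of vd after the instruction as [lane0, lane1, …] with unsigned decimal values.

lanes per group: 128·2/16 = 16
AVL=50 > VLMAX=16, so vl = 16
[0] sub(0x0e,0xf8) = 0xff16
[1] sub(0x2a,0xea) = 0xff40
[2] mask-off/keep = 0x3d
[3] mask-off/keep = 0xbd
[4] sub(0x25,0x3e) = 0xffe7
[5] mask-off/keep = 0x41
[6] sub(0xef,0x93) = 0x5c
[7] sub(0x8c,0x90) = 0xfffc
[8] mask-off/keep = 0x23
[9] mask-off/keep = 0x10
[10] mask-off/keep = 0xb0
[11] sub(0x75,0xb1) = 0xffc4
[12] mask-off/keep = 0x9e
[13] mask-off/keep = 0x91
[14] mask-off/keep = 0xf9
[15] sub(0x3d,0xa7) = 0xff96

vd = [65302, 65344, 61, 189, 65511, 65, 92, 65532, 35, 16, 176, 65476, 158, 145, 249, 65430]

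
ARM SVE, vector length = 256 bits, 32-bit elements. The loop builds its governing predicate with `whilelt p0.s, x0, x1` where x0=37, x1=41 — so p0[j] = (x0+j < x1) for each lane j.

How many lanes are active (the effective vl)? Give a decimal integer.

256-bit reg / 32-bit elem → 8 lanes
whilelt: lane j active iff 37+j < 41 → j < 4 → 4 active

vl = 4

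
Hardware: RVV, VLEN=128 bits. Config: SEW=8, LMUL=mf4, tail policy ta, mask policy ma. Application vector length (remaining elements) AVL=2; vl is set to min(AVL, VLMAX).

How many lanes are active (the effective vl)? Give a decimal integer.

vl = 2

lanes per group: 128·1/4/8 = 4
AVL=2 ≤ VLMAX=4, so vl = 2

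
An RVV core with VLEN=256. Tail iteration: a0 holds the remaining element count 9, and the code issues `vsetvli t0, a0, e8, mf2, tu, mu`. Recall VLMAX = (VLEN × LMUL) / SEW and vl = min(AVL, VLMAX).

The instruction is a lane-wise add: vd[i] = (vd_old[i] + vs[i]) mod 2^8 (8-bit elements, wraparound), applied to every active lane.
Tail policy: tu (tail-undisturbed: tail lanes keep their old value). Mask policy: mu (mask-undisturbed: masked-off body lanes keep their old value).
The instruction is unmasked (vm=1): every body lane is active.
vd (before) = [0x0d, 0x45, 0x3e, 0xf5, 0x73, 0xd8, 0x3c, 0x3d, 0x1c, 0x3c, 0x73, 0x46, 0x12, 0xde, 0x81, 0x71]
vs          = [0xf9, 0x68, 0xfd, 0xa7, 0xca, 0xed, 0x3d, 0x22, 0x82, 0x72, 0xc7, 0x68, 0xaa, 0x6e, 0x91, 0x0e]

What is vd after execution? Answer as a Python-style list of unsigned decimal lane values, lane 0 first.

lanes per group: 256·1/2/8 = 16
vl = min(AVL, VLMAX) = min(9, 16) = 9
  i=0: add(0x0d,0xf9) → 6
  i=1: add(0x45,0x68) → 173
  i=2: add(0x3e,0xfd) → 59
  i=3: add(0xf5,0xa7) → 156
  i=4: add(0x73,0xca) → 61
  i=5: add(0xd8,0xed) → 197
  i=6: add(0x3c,0x3d) → 121
  i=7: add(0x3d,0x22) → 95
  i=8: add(0x1c,0x82) → 158
  i=9: tail/keep → 60
  i=10: tail/keep → 115
  i=11: tail/keep → 70
  i=12: tail/keep → 18
  i=13: tail/keep → 222
  i=14: tail/keep → 129
  i=15: tail/keep → 113

vd = [6, 173, 59, 156, 61, 197, 121, 95, 158, 60, 115, 70, 18, 222, 129, 113]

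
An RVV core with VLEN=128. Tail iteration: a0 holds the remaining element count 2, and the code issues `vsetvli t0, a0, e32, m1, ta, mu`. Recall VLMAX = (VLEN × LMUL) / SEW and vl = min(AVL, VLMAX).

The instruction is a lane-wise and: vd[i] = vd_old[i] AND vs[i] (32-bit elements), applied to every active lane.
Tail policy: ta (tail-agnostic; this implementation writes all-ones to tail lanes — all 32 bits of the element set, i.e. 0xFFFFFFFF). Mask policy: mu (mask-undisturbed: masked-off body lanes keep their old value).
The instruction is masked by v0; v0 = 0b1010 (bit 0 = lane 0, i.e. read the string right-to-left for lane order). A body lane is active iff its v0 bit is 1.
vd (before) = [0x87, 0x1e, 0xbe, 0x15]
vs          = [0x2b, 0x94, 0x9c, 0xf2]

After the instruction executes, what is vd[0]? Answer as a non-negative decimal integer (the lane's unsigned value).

vd[0] = 135

lanes per group: 128·1/32 = 4
vl ← min(2, 4) = 2
lane  0: mask-off/keep ⇒ 0x87
lane  1: and(0x1e,0x94) ⇒ 0x14
lane  2: tail/ones ⇒ 0xffffffff
lane  3: tail/ones ⇒ 0xffffffff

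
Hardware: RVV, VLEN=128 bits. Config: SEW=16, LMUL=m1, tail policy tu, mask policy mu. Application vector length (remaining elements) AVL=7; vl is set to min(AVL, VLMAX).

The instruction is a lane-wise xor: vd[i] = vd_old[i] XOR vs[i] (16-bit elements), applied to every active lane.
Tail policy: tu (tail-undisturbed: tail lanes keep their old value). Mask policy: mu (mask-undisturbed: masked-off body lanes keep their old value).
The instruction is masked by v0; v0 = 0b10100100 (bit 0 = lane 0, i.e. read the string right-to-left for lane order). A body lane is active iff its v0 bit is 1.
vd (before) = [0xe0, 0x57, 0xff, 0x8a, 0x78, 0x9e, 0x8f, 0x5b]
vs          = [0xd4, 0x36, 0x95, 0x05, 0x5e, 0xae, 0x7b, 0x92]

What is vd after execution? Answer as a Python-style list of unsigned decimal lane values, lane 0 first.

VLMAX = (128 × 1) / 16 = 8 lanes
vl = min(AVL, VLMAX) = min(7, 8) = 7
[0] mask-off/keep = 0xe0
[1] mask-off/keep = 0x57
[2] xor(0xff,0x95) = 0x6a
[3] mask-off/keep = 0x8a
[4] mask-off/keep = 0x78
[5] xor(0x9e,0xae) = 0x30
[6] mask-off/keep = 0x8f
[7] tail/keep = 0x5b

vd = [224, 87, 106, 138, 120, 48, 143, 91]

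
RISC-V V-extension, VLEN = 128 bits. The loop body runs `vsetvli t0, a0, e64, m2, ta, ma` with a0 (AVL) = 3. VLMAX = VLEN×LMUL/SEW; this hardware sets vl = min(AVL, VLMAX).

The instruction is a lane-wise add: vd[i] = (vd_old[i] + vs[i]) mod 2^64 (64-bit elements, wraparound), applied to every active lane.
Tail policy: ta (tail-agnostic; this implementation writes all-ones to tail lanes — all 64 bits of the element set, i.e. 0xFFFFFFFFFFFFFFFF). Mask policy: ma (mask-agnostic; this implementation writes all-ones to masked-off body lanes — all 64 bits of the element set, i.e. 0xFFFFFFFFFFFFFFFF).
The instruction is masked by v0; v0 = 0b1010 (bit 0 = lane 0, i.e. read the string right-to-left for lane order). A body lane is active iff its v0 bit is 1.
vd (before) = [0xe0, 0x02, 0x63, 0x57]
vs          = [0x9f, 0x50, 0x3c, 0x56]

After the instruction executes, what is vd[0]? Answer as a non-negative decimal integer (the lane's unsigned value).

VLMAX = VLEN×LMUL/SEW = 128×2/64 = 4
vl ← min(3, 4) = 3
lane  0: mask-off/ones ⇒ 0xffffffffffffffff
lane  1: add(0x02,0x50) ⇒ 0x52
lane  2: mask-off/ones ⇒ 0xffffffffffffffff
lane  3: tail/ones ⇒ 0xffffffffffffffff

vd[0] = 18446744073709551615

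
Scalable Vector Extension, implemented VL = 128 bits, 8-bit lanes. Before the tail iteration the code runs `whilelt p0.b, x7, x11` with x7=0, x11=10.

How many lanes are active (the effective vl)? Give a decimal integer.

vl = 10

128-bit reg / 8-bit elem → 16 lanes
whilelt: lane j active iff 0+j < 10 → j < 10 → 10 active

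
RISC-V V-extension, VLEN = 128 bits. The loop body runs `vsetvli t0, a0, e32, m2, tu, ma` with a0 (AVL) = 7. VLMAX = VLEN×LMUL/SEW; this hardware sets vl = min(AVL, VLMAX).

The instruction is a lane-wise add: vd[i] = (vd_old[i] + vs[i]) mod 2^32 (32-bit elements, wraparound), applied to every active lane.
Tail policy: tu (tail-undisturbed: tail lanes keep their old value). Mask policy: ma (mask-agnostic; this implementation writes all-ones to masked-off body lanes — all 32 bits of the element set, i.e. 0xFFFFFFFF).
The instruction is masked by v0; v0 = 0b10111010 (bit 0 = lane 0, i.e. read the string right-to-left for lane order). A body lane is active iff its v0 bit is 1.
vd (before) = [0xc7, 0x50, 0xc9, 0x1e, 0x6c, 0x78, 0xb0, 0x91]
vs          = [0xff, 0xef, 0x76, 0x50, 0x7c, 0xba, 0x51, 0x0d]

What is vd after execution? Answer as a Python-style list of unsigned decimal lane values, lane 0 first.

lanes per group: 128·2/32 = 8
vl ← min(7, 8) = 7
lane  0: mask-off/ones ⇒ 0xffffffff
lane  1: add(0x50,0xef) ⇒ 0x13f
lane  2: mask-off/ones ⇒ 0xffffffff
lane  3: add(0x1e,0x50) ⇒ 0x6e
lane  4: add(0x6c,0x7c) ⇒ 0xe8
lane  5: add(0x78,0xba) ⇒ 0x132
lane  6: mask-off/ones ⇒ 0xffffffff
lane  7: tail/keep ⇒ 0x91

vd = [4294967295, 319, 4294967295, 110, 232, 306, 4294967295, 145]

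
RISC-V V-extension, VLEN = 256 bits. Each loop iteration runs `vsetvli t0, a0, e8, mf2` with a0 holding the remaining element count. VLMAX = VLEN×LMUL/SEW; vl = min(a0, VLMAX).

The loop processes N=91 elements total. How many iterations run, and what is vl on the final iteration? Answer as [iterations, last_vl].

VLMAX = VLEN×LMUL/SEW = 256×1/2/8 = 16
N=91: ⌈91/16⌉ = 6 iters; last vl = 91 − 5×16 = 11

[iterations, last_vl] = [6, 11]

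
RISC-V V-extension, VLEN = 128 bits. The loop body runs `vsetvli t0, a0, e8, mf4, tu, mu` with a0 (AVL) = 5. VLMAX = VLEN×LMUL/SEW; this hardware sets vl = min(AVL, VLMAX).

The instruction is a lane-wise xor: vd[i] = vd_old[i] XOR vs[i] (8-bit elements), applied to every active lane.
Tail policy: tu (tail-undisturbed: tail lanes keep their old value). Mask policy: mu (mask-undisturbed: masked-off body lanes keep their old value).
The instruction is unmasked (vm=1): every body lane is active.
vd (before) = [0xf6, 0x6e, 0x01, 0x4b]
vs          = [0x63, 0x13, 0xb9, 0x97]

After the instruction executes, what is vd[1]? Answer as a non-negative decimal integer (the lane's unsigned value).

lanes per group: 128·1/4/8 = 4
AVL=5 > VLMAX=4, so vl = 4
lane  0: xor(0xf6,0x63) ⇒ 0x95
lane  1: xor(0x6e,0x13) ⇒ 0x7d
lane  2: xor(0x01,0xb9) ⇒ 0xb8
lane  3: xor(0x4b,0x97) ⇒ 0xdc

vd[1] = 125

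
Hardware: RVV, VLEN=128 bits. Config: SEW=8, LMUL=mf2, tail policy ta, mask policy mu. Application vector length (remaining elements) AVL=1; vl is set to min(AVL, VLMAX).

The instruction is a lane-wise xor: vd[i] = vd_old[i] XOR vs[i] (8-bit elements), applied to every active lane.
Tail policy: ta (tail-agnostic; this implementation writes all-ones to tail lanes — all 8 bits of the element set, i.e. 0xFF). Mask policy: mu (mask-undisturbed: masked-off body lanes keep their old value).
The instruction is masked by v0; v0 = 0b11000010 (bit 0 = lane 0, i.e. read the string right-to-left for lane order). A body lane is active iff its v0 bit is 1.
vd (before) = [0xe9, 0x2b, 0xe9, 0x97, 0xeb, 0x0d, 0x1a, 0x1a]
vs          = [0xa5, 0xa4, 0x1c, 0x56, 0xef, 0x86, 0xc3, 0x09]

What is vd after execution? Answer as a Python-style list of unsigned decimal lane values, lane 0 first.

vd = [233, 255, 255, 255, 255, 255, 255, 255]

VLMAX = (128 × 1/2) / 8 = 8 lanes
vl ← min(1, 8) = 1
lane  0: mask-off/keep ⇒ 0xe9
lane  1: tail/ones ⇒ 0xff
lane  2: tail/ones ⇒ 0xff
lane  3: tail/ones ⇒ 0xff
lane  4: tail/ones ⇒ 0xff
lane  5: tail/ones ⇒ 0xff
lane  6: tail/ones ⇒ 0xff
lane  7: tail/ones ⇒ 0xff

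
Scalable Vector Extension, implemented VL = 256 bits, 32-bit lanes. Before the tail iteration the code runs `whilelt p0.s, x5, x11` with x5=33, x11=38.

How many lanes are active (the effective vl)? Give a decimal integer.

register lanes = 256/32 = 8
active while 33+j < 38, i.e. j ∈ [0,5) capped at 8 ⇒ 5

vl = 5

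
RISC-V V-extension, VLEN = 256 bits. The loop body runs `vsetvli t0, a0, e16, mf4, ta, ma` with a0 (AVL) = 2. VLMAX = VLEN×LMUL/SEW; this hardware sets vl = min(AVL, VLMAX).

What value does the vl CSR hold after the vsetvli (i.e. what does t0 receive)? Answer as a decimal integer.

vl = 2

VLMAX = (256 × 1/4) / 16 = 4 lanes
AVL=2 ≤ VLMAX=4, so vl = 2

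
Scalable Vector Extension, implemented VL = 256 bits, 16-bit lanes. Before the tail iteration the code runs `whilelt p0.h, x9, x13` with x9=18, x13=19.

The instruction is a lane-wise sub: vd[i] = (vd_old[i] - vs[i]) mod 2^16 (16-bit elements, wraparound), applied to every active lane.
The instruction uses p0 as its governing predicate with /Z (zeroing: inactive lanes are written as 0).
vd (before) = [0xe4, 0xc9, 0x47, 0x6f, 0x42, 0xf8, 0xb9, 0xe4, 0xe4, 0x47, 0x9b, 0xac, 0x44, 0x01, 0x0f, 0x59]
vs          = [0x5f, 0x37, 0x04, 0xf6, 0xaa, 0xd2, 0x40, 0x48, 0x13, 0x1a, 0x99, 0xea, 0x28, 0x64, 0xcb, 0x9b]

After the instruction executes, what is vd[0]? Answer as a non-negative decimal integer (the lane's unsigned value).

vd[0] = 133

lane count: 256 div 16 = 16
active while 18+j < 19, i.e. j ∈ [0,1) capped at 16 ⇒ 1
lane  0: sub(0xe4,0x5f) ⇒ 0x85
lane  1: tail/zero ⇒ 0x00
lane  2: tail/zero ⇒ 0x00
lane  3: tail/zero ⇒ 0x00
lane  4: tail/zero ⇒ 0x00
lane  5: tail/zero ⇒ 0x00
lane  6: tail/zero ⇒ 0x00
lane  7: tail/zero ⇒ 0x00
lane  8: tail/zero ⇒ 0x00
lane  9: tail/zero ⇒ 0x00
lane 10: tail/zero ⇒ 0x00
lane 11: tail/zero ⇒ 0x00
lane 12: tail/zero ⇒ 0x00
lane 13: tail/zero ⇒ 0x00
lane 14: tail/zero ⇒ 0x00
lane 15: tail/zero ⇒ 0x00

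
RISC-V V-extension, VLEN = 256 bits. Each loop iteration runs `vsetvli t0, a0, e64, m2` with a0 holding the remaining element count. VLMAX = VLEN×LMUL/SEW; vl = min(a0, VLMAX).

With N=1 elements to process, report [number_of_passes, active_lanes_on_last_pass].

[iterations, last_vl] = [1, 1]

VLMAX = VLEN×LMUL/SEW = 256×2/64 = 8
N=1: ⌈1/8⌉ = 1 iters; last vl = 1 − 0×8 = 1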